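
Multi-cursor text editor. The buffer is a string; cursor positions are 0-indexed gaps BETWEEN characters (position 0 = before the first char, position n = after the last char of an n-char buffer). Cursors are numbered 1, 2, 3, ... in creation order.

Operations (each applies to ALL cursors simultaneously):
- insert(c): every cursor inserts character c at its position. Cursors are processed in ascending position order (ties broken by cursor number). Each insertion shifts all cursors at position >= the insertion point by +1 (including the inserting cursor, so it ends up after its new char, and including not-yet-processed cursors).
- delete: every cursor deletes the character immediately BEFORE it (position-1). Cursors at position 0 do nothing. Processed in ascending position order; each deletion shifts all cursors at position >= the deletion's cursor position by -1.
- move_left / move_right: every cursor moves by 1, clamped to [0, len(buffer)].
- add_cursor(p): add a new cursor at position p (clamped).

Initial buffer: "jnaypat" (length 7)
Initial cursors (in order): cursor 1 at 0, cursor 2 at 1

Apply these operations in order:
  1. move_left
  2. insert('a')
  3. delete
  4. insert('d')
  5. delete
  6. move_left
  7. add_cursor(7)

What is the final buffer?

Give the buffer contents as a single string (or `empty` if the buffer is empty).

Answer: jnaypat

Derivation:
After op 1 (move_left): buffer="jnaypat" (len 7), cursors c1@0 c2@0, authorship .......
After op 2 (insert('a')): buffer="aajnaypat" (len 9), cursors c1@2 c2@2, authorship 12.......
After op 3 (delete): buffer="jnaypat" (len 7), cursors c1@0 c2@0, authorship .......
After op 4 (insert('d')): buffer="ddjnaypat" (len 9), cursors c1@2 c2@2, authorship 12.......
After op 5 (delete): buffer="jnaypat" (len 7), cursors c1@0 c2@0, authorship .......
After op 6 (move_left): buffer="jnaypat" (len 7), cursors c1@0 c2@0, authorship .......
After op 7 (add_cursor(7)): buffer="jnaypat" (len 7), cursors c1@0 c2@0 c3@7, authorship .......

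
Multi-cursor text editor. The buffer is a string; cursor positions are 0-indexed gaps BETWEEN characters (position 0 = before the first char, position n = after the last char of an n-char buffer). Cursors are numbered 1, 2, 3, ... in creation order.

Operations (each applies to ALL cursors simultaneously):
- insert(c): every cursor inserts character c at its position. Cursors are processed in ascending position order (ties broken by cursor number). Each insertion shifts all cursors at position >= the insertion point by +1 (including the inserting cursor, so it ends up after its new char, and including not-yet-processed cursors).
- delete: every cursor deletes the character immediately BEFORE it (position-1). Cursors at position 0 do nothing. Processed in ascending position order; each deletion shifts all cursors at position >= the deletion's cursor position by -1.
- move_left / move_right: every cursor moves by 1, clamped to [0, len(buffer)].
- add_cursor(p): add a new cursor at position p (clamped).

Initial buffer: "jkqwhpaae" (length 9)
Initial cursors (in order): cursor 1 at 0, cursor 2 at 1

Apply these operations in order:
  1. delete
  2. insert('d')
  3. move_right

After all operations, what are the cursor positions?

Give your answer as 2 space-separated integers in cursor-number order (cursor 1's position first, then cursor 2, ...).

After op 1 (delete): buffer="kqwhpaae" (len 8), cursors c1@0 c2@0, authorship ........
After op 2 (insert('d')): buffer="ddkqwhpaae" (len 10), cursors c1@2 c2@2, authorship 12........
After op 3 (move_right): buffer="ddkqwhpaae" (len 10), cursors c1@3 c2@3, authorship 12........

Answer: 3 3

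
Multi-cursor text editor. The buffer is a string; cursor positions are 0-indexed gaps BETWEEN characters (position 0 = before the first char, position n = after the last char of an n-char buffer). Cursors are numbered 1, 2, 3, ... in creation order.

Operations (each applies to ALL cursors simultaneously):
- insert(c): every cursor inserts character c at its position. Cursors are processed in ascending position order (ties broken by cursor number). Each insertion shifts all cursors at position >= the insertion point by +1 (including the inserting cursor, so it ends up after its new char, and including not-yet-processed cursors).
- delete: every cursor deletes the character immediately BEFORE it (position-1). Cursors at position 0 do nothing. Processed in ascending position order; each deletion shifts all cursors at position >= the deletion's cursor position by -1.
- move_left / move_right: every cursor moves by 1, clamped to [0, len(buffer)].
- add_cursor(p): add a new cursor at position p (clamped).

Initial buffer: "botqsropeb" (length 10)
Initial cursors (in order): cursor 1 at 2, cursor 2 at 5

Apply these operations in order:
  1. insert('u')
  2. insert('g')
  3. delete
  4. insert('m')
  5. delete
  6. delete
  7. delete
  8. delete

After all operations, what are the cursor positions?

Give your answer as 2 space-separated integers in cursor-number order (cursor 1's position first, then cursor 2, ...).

After op 1 (insert('u')): buffer="boutqsuropeb" (len 12), cursors c1@3 c2@7, authorship ..1...2.....
After op 2 (insert('g')): buffer="bougtqsugropeb" (len 14), cursors c1@4 c2@9, authorship ..11...22.....
After op 3 (delete): buffer="boutqsuropeb" (len 12), cursors c1@3 c2@7, authorship ..1...2.....
After op 4 (insert('m')): buffer="boumtqsumropeb" (len 14), cursors c1@4 c2@9, authorship ..11...22.....
After op 5 (delete): buffer="boutqsuropeb" (len 12), cursors c1@3 c2@7, authorship ..1...2.....
After op 6 (delete): buffer="botqsropeb" (len 10), cursors c1@2 c2@5, authorship ..........
After op 7 (delete): buffer="btqropeb" (len 8), cursors c1@1 c2@3, authorship ........
After op 8 (delete): buffer="tropeb" (len 6), cursors c1@0 c2@1, authorship ......

Answer: 0 1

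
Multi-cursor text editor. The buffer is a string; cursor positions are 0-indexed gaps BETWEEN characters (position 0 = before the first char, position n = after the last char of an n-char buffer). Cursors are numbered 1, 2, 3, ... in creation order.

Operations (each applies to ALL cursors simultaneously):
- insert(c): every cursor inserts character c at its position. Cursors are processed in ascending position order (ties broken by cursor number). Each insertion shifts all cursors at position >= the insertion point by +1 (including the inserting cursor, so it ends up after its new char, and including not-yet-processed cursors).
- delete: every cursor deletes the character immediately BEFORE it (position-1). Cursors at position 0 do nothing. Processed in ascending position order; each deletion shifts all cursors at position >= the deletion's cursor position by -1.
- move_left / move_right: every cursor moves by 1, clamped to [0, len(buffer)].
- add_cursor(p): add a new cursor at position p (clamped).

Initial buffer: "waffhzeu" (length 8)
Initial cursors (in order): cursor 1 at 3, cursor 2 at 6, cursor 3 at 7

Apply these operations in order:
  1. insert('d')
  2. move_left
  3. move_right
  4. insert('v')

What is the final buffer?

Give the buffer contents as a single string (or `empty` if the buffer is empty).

Answer: wafdvfhzdvedvu

Derivation:
After op 1 (insert('d')): buffer="wafdfhzdedu" (len 11), cursors c1@4 c2@8 c3@10, authorship ...1...2.3.
After op 2 (move_left): buffer="wafdfhzdedu" (len 11), cursors c1@3 c2@7 c3@9, authorship ...1...2.3.
After op 3 (move_right): buffer="wafdfhzdedu" (len 11), cursors c1@4 c2@8 c3@10, authorship ...1...2.3.
After op 4 (insert('v')): buffer="wafdvfhzdvedvu" (len 14), cursors c1@5 c2@10 c3@13, authorship ...11...22.33.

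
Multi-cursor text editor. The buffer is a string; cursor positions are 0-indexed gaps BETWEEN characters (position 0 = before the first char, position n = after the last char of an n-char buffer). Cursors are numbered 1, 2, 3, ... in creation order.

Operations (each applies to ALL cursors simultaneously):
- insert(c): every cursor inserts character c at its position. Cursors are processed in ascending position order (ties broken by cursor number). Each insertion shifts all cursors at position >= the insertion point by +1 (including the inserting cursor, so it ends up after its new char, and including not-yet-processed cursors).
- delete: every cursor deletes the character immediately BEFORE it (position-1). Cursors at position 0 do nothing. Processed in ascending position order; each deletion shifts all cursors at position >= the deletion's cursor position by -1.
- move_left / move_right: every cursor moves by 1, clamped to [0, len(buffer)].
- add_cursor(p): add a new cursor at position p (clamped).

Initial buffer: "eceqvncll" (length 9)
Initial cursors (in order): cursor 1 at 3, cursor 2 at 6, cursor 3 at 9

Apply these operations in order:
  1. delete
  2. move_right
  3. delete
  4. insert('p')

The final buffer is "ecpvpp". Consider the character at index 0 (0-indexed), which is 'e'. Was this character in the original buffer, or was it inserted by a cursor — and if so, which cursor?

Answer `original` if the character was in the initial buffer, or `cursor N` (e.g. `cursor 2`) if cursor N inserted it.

After op 1 (delete): buffer="ecqvcl" (len 6), cursors c1@2 c2@4 c3@6, authorship ......
After op 2 (move_right): buffer="ecqvcl" (len 6), cursors c1@3 c2@5 c3@6, authorship ......
After op 3 (delete): buffer="ecv" (len 3), cursors c1@2 c2@3 c3@3, authorship ...
After op 4 (insert('p')): buffer="ecpvpp" (len 6), cursors c1@3 c2@6 c3@6, authorship ..1.23
Authorship (.=original, N=cursor N): . . 1 . 2 3
Index 0: author = original

Answer: original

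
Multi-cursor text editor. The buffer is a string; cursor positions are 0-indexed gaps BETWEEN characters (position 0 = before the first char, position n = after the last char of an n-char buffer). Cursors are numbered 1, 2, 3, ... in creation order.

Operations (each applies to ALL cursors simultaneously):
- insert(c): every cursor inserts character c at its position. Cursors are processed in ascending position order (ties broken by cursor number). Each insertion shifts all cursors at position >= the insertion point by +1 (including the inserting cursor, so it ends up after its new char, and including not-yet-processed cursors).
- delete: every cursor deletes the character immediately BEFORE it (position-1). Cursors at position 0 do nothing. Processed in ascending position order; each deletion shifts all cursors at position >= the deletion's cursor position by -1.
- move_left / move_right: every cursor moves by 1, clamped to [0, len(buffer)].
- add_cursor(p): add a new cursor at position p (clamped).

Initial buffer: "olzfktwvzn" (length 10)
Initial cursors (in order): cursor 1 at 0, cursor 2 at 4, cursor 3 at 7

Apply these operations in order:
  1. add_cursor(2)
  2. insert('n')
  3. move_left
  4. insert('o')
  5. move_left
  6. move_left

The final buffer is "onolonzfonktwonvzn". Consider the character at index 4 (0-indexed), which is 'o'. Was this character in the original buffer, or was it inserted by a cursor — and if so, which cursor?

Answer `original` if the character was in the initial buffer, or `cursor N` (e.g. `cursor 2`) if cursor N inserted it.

After op 1 (add_cursor(2)): buffer="olzfktwvzn" (len 10), cursors c1@0 c4@2 c2@4 c3@7, authorship ..........
After op 2 (insert('n')): buffer="nolnzfnktwnvzn" (len 14), cursors c1@1 c4@4 c2@7 c3@11, authorship 1..4..2...3...
After op 3 (move_left): buffer="nolnzfnktwnvzn" (len 14), cursors c1@0 c4@3 c2@6 c3@10, authorship 1..4..2...3...
After op 4 (insert('o')): buffer="onolonzfonktwonvzn" (len 18), cursors c1@1 c4@5 c2@9 c3@14, authorship 11..44..22...33...
After op 5 (move_left): buffer="onolonzfonktwonvzn" (len 18), cursors c1@0 c4@4 c2@8 c3@13, authorship 11..44..22...33...
After op 6 (move_left): buffer="onolonzfonktwonvzn" (len 18), cursors c1@0 c4@3 c2@7 c3@12, authorship 11..44..22...33...
Authorship (.=original, N=cursor N): 1 1 . . 4 4 . . 2 2 . . . 3 3 . . .
Index 4: author = 4

Answer: cursor 4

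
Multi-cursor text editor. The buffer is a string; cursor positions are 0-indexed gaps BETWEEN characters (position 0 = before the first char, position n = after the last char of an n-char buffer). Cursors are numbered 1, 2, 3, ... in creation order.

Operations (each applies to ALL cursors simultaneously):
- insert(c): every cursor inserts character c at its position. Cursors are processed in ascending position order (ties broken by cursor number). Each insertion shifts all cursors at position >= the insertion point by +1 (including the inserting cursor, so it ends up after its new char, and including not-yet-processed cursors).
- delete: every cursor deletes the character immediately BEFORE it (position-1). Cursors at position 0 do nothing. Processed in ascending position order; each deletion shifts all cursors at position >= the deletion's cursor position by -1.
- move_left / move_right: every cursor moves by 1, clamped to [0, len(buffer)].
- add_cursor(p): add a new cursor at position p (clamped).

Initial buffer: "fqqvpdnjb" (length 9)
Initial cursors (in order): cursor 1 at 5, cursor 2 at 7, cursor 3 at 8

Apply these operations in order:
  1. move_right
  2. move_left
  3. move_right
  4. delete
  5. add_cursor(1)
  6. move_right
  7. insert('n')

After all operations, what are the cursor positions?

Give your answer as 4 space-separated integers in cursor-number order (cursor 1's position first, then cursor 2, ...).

After op 1 (move_right): buffer="fqqvpdnjb" (len 9), cursors c1@6 c2@8 c3@9, authorship .........
After op 2 (move_left): buffer="fqqvpdnjb" (len 9), cursors c1@5 c2@7 c3@8, authorship .........
After op 3 (move_right): buffer="fqqvpdnjb" (len 9), cursors c1@6 c2@8 c3@9, authorship .........
After op 4 (delete): buffer="fqqvpn" (len 6), cursors c1@5 c2@6 c3@6, authorship ......
After op 5 (add_cursor(1)): buffer="fqqvpn" (len 6), cursors c4@1 c1@5 c2@6 c3@6, authorship ......
After op 6 (move_right): buffer="fqqvpn" (len 6), cursors c4@2 c1@6 c2@6 c3@6, authorship ......
After op 7 (insert('n')): buffer="fqnqvpnnnn" (len 10), cursors c4@3 c1@10 c2@10 c3@10, authorship ..4....123

Answer: 10 10 10 3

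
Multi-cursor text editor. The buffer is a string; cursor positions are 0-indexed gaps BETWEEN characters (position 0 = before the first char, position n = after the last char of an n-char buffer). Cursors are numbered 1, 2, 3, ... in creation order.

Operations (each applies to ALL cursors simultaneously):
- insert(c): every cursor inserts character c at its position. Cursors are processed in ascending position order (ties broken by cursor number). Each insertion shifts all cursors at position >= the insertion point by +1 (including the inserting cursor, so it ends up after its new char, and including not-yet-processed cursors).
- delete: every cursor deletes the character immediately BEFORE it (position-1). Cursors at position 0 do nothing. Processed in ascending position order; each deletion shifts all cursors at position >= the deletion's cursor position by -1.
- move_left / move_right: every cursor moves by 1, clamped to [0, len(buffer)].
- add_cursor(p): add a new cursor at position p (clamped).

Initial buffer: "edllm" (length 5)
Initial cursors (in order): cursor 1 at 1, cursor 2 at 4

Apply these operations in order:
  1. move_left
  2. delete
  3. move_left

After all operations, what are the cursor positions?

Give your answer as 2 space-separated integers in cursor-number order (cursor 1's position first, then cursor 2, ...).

Answer: 0 1

Derivation:
After op 1 (move_left): buffer="edllm" (len 5), cursors c1@0 c2@3, authorship .....
After op 2 (delete): buffer="edlm" (len 4), cursors c1@0 c2@2, authorship ....
After op 3 (move_left): buffer="edlm" (len 4), cursors c1@0 c2@1, authorship ....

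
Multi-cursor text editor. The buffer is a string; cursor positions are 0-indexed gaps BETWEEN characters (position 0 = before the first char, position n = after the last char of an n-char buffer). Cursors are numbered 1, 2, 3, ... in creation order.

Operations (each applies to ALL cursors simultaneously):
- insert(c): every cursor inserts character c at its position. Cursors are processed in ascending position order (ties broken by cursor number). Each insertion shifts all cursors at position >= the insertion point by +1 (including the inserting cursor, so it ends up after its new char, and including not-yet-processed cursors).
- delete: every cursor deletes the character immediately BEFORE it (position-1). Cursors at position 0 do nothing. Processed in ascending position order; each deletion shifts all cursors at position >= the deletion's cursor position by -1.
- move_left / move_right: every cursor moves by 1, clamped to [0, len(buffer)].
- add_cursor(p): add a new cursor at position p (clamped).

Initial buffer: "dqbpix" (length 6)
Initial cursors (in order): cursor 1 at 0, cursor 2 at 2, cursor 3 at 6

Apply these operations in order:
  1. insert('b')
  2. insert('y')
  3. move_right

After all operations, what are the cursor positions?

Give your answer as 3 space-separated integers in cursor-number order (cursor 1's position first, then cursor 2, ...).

Answer: 3 7 12

Derivation:
After op 1 (insert('b')): buffer="bdqbbpixb" (len 9), cursors c1@1 c2@4 c3@9, authorship 1..2....3
After op 2 (insert('y')): buffer="bydqbybpixby" (len 12), cursors c1@2 c2@6 c3@12, authorship 11..22....33
After op 3 (move_right): buffer="bydqbybpixby" (len 12), cursors c1@3 c2@7 c3@12, authorship 11..22....33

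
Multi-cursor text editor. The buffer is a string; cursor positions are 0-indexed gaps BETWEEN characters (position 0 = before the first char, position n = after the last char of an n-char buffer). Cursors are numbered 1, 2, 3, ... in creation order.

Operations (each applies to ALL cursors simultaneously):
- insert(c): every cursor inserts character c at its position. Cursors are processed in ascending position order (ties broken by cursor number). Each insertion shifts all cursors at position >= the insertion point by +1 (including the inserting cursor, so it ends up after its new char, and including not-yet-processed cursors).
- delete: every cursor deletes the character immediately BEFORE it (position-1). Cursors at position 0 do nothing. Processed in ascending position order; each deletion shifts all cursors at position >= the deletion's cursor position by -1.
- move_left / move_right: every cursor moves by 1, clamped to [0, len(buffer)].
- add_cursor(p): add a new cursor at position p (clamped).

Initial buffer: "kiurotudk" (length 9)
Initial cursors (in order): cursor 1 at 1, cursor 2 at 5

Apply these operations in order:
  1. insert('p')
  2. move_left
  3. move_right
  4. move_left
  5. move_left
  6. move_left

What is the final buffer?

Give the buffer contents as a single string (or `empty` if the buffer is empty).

Answer: kpiuroptudk

Derivation:
After op 1 (insert('p')): buffer="kpiuroptudk" (len 11), cursors c1@2 c2@7, authorship .1....2....
After op 2 (move_left): buffer="kpiuroptudk" (len 11), cursors c1@1 c2@6, authorship .1....2....
After op 3 (move_right): buffer="kpiuroptudk" (len 11), cursors c1@2 c2@7, authorship .1....2....
After op 4 (move_left): buffer="kpiuroptudk" (len 11), cursors c1@1 c2@6, authorship .1....2....
After op 5 (move_left): buffer="kpiuroptudk" (len 11), cursors c1@0 c2@5, authorship .1....2....
After op 6 (move_left): buffer="kpiuroptudk" (len 11), cursors c1@0 c2@4, authorship .1....2....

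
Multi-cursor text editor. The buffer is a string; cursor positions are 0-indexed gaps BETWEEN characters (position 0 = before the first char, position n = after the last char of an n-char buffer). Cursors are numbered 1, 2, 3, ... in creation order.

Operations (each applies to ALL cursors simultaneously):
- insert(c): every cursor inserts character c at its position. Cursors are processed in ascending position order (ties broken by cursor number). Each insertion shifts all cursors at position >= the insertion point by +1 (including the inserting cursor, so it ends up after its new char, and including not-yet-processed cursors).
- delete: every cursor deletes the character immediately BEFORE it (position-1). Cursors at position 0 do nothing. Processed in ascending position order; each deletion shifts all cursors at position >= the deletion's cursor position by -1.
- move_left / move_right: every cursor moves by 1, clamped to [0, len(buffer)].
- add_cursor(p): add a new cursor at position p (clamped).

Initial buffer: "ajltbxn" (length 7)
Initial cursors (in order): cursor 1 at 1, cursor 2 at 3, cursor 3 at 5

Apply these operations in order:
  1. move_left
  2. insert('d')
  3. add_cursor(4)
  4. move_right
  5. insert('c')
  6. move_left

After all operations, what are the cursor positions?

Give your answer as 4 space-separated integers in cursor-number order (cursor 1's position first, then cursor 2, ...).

Answer: 2 7 11 7

Derivation:
After op 1 (move_left): buffer="ajltbxn" (len 7), cursors c1@0 c2@2 c3@4, authorship .......
After op 2 (insert('d')): buffer="dajdltdbxn" (len 10), cursors c1@1 c2@4 c3@7, authorship 1..2..3...
After op 3 (add_cursor(4)): buffer="dajdltdbxn" (len 10), cursors c1@1 c2@4 c4@4 c3@7, authorship 1..2..3...
After op 4 (move_right): buffer="dajdltdbxn" (len 10), cursors c1@2 c2@5 c4@5 c3@8, authorship 1..2..3...
After op 5 (insert('c')): buffer="dacjdlcctdbcxn" (len 14), cursors c1@3 c2@8 c4@8 c3@12, authorship 1.1.2.24.3.3..
After op 6 (move_left): buffer="dacjdlcctdbcxn" (len 14), cursors c1@2 c2@7 c4@7 c3@11, authorship 1.1.2.24.3.3..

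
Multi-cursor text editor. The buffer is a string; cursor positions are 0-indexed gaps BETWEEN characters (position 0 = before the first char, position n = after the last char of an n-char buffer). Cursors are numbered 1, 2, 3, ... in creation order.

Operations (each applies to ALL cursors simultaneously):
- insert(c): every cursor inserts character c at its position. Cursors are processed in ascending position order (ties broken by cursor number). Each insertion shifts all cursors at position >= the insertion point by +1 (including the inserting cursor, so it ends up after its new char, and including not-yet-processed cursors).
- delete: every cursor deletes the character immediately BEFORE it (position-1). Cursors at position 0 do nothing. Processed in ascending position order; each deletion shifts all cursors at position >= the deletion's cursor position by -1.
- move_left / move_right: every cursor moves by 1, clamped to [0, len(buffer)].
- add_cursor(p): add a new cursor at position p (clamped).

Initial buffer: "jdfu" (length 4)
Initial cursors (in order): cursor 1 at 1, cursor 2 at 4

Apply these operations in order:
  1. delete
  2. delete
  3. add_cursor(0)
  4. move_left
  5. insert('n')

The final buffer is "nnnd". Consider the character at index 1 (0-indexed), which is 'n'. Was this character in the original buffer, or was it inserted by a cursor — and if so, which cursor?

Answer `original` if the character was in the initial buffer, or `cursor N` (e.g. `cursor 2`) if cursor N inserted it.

Answer: cursor 2

Derivation:
After op 1 (delete): buffer="df" (len 2), cursors c1@0 c2@2, authorship ..
After op 2 (delete): buffer="d" (len 1), cursors c1@0 c2@1, authorship .
After op 3 (add_cursor(0)): buffer="d" (len 1), cursors c1@0 c3@0 c2@1, authorship .
After op 4 (move_left): buffer="d" (len 1), cursors c1@0 c2@0 c3@0, authorship .
After op 5 (insert('n')): buffer="nnnd" (len 4), cursors c1@3 c2@3 c3@3, authorship 123.
Authorship (.=original, N=cursor N): 1 2 3 .
Index 1: author = 2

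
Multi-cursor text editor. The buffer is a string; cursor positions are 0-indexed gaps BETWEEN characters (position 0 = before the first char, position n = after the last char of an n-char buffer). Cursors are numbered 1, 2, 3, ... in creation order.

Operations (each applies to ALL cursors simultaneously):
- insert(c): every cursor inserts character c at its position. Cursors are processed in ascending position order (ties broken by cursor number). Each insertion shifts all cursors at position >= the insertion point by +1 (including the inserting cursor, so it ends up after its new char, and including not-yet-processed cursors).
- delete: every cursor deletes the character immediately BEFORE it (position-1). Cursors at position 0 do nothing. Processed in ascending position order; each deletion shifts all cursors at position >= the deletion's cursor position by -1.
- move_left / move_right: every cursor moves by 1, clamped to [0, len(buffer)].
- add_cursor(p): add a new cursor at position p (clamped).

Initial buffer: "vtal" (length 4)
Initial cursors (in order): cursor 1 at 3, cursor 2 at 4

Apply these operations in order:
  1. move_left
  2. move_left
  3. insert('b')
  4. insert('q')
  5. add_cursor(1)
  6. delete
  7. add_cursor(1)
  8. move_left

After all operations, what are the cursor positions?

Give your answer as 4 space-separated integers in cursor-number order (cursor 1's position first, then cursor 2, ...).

Answer: 0 2 0 0

Derivation:
After op 1 (move_left): buffer="vtal" (len 4), cursors c1@2 c2@3, authorship ....
After op 2 (move_left): buffer="vtal" (len 4), cursors c1@1 c2@2, authorship ....
After op 3 (insert('b')): buffer="vbtbal" (len 6), cursors c1@2 c2@4, authorship .1.2..
After op 4 (insert('q')): buffer="vbqtbqal" (len 8), cursors c1@3 c2@6, authorship .11.22..
After op 5 (add_cursor(1)): buffer="vbqtbqal" (len 8), cursors c3@1 c1@3 c2@6, authorship .11.22..
After op 6 (delete): buffer="btbal" (len 5), cursors c3@0 c1@1 c2@3, authorship 1.2..
After op 7 (add_cursor(1)): buffer="btbal" (len 5), cursors c3@0 c1@1 c4@1 c2@3, authorship 1.2..
After op 8 (move_left): buffer="btbal" (len 5), cursors c1@0 c3@0 c4@0 c2@2, authorship 1.2..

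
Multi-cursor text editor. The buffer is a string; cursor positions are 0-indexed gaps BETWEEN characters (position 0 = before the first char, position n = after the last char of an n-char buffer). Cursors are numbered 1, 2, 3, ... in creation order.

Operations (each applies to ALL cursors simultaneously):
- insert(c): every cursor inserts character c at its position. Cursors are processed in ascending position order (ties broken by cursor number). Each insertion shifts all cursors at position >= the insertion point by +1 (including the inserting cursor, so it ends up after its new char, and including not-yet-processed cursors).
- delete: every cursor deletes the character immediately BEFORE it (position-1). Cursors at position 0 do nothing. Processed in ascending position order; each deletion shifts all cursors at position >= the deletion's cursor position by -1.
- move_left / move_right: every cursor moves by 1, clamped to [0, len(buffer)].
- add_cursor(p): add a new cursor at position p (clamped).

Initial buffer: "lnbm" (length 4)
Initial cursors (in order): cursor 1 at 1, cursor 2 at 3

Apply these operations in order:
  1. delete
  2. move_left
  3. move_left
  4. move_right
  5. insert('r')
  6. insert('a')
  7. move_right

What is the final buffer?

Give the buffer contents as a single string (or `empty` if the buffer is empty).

Answer: nrraam

Derivation:
After op 1 (delete): buffer="nm" (len 2), cursors c1@0 c2@1, authorship ..
After op 2 (move_left): buffer="nm" (len 2), cursors c1@0 c2@0, authorship ..
After op 3 (move_left): buffer="nm" (len 2), cursors c1@0 c2@0, authorship ..
After op 4 (move_right): buffer="nm" (len 2), cursors c1@1 c2@1, authorship ..
After op 5 (insert('r')): buffer="nrrm" (len 4), cursors c1@3 c2@3, authorship .12.
After op 6 (insert('a')): buffer="nrraam" (len 6), cursors c1@5 c2@5, authorship .1212.
After op 7 (move_right): buffer="nrraam" (len 6), cursors c1@6 c2@6, authorship .1212.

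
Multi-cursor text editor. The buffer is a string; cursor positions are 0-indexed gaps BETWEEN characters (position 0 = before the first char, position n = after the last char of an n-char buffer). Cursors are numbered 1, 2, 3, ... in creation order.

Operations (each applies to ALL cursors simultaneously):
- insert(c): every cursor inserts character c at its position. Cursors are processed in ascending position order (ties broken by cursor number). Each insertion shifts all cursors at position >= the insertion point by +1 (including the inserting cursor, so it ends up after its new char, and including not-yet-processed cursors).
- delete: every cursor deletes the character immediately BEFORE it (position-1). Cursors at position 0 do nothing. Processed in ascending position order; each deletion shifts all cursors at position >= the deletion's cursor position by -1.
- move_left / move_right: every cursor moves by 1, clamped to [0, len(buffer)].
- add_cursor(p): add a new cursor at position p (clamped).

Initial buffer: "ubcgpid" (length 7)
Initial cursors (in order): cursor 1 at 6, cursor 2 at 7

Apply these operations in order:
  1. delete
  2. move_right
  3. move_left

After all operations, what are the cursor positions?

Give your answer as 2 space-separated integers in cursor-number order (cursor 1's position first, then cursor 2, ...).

After op 1 (delete): buffer="ubcgp" (len 5), cursors c1@5 c2@5, authorship .....
After op 2 (move_right): buffer="ubcgp" (len 5), cursors c1@5 c2@5, authorship .....
After op 3 (move_left): buffer="ubcgp" (len 5), cursors c1@4 c2@4, authorship .....

Answer: 4 4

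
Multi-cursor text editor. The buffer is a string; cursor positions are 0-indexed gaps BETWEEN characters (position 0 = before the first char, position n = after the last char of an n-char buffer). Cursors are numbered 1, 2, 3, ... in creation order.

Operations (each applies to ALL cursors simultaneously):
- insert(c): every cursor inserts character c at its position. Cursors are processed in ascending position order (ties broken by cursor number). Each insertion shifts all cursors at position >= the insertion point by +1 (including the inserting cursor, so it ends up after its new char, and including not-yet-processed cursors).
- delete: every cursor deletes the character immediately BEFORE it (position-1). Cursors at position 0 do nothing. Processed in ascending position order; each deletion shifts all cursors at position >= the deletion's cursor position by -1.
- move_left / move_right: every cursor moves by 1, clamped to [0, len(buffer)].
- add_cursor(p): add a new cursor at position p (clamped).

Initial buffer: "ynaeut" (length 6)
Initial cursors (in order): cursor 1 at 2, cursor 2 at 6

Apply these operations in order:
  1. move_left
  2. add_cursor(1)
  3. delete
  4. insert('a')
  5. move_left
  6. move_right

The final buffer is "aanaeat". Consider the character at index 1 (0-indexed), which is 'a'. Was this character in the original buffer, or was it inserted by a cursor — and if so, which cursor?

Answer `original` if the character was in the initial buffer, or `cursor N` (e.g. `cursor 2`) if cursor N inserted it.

Answer: cursor 3

Derivation:
After op 1 (move_left): buffer="ynaeut" (len 6), cursors c1@1 c2@5, authorship ......
After op 2 (add_cursor(1)): buffer="ynaeut" (len 6), cursors c1@1 c3@1 c2@5, authorship ......
After op 3 (delete): buffer="naet" (len 4), cursors c1@0 c3@0 c2@3, authorship ....
After op 4 (insert('a')): buffer="aanaeat" (len 7), cursors c1@2 c3@2 c2@6, authorship 13...2.
After op 5 (move_left): buffer="aanaeat" (len 7), cursors c1@1 c3@1 c2@5, authorship 13...2.
After op 6 (move_right): buffer="aanaeat" (len 7), cursors c1@2 c3@2 c2@6, authorship 13...2.
Authorship (.=original, N=cursor N): 1 3 . . . 2 .
Index 1: author = 3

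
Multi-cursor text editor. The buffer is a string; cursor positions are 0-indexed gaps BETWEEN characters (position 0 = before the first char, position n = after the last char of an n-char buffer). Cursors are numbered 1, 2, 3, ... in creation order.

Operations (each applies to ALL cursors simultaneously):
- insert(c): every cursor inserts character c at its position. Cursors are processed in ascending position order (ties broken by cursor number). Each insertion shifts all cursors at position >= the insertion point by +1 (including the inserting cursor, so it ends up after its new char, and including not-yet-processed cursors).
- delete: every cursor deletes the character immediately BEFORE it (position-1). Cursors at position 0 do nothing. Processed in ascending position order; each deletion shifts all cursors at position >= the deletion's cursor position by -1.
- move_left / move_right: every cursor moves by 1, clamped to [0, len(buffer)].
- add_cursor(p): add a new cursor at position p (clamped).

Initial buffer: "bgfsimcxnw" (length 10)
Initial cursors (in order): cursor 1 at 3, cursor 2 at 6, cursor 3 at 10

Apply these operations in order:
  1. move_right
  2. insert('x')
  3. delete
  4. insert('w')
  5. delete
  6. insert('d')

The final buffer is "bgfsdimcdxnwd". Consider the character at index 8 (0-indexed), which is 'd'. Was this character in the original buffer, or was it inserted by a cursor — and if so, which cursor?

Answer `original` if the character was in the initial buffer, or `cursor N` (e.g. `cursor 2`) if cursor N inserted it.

Answer: cursor 2

Derivation:
After op 1 (move_right): buffer="bgfsimcxnw" (len 10), cursors c1@4 c2@7 c3@10, authorship ..........
After op 2 (insert('x')): buffer="bgfsximcxxnwx" (len 13), cursors c1@5 c2@9 c3@13, authorship ....1...2...3
After op 3 (delete): buffer="bgfsimcxnw" (len 10), cursors c1@4 c2@7 c3@10, authorship ..........
After op 4 (insert('w')): buffer="bgfswimcwxnww" (len 13), cursors c1@5 c2@9 c3@13, authorship ....1...2...3
After op 5 (delete): buffer="bgfsimcxnw" (len 10), cursors c1@4 c2@7 c3@10, authorship ..........
After op 6 (insert('d')): buffer="bgfsdimcdxnwd" (len 13), cursors c1@5 c2@9 c3@13, authorship ....1...2...3
Authorship (.=original, N=cursor N): . . . . 1 . . . 2 . . . 3
Index 8: author = 2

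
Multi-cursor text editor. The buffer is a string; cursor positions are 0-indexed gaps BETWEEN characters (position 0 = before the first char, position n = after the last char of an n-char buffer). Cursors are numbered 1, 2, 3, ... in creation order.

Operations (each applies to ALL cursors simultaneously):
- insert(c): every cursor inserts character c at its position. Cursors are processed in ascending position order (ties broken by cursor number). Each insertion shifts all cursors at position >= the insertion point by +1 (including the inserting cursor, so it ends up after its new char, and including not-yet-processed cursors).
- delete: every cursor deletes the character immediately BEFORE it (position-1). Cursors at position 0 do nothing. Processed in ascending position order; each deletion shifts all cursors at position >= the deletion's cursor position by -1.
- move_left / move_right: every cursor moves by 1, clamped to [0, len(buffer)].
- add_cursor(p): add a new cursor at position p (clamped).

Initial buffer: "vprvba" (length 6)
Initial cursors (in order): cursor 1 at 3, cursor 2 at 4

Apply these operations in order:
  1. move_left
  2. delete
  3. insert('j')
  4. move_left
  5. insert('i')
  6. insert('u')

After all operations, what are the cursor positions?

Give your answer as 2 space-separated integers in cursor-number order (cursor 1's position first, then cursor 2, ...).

After op 1 (move_left): buffer="vprvba" (len 6), cursors c1@2 c2@3, authorship ......
After op 2 (delete): buffer="vvba" (len 4), cursors c1@1 c2@1, authorship ....
After op 3 (insert('j')): buffer="vjjvba" (len 6), cursors c1@3 c2@3, authorship .12...
After op 4 (move_left): buffer="vjjvba" (len 6), cursors c1@2 c2@2, authorship .12...
After op 5 (insert('i')): buffer="vjiijvba" (len 8), cursors c1@4 c2@4, authorship .1122...
After op 6 (insert('u')): buffer="vjiiuujvba" (len 10), cursors c1@6 c2@6, authorship .112122...

Answer: 6 6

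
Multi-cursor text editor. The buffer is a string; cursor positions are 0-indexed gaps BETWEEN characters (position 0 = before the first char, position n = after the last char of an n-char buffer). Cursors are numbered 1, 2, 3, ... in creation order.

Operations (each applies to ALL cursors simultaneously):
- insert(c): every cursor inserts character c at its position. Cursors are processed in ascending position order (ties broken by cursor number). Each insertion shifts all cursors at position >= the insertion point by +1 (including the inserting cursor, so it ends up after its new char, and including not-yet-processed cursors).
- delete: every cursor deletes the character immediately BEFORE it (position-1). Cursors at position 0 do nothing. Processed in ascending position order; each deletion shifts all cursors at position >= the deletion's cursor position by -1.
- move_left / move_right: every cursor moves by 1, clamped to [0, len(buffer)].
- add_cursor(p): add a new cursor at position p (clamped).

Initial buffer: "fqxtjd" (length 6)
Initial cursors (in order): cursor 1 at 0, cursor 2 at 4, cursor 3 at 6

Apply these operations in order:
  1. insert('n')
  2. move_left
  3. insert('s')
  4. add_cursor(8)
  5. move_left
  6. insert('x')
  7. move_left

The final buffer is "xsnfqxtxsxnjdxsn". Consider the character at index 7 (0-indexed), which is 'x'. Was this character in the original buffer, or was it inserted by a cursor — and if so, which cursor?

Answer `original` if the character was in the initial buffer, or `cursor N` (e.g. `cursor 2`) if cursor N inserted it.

After op 1 (insert('n')): buffer="nfqxtnjdn" (len 9), cursors c1@1 c2@6 c3@9, authorship 1....2..3
After op 2 (move_left): buffer="nfqxtnjdn" (len 9), cursors c1@0 c2@5 c3@8, authorship 1....2..3
After op 3 (insert('s')): buffer="snfqxtsnjdsn" (len 12), cursors c1@1 c2@7 c3@11, authorship 11....22..33
After op 4 (add_cursor(8)): buffer="snfqxtsnjdsn" (len 12), cursors c1@1 c2@7 c4@8 c3@11, authorship 11....22..33
After op 5 (move_left): buffer="snfqxtsnjdsn" (len 12), cursors c1@0 c2@6 c4@7 c3@10, authorship 11....22..33
After op 6 (insert('x')): buffer="xsnfqxtxsxnjdxsn" (len 16), cursors c1@1 c2@8 c4@10 c3@14, authorship 111....2242..333
After op 7 (move_left): buffer="xsnfqxtxsxnjdxsn" (len 16), cursors c1@0 c2@7 c4@9 c3@13, authorship 111....2242..333
Authorship (.=original, N=cursor N): 1 1 1 . . . . 2 2 4 2 . . 3 3 3
Index 7: author = 2

Answer: cursor 2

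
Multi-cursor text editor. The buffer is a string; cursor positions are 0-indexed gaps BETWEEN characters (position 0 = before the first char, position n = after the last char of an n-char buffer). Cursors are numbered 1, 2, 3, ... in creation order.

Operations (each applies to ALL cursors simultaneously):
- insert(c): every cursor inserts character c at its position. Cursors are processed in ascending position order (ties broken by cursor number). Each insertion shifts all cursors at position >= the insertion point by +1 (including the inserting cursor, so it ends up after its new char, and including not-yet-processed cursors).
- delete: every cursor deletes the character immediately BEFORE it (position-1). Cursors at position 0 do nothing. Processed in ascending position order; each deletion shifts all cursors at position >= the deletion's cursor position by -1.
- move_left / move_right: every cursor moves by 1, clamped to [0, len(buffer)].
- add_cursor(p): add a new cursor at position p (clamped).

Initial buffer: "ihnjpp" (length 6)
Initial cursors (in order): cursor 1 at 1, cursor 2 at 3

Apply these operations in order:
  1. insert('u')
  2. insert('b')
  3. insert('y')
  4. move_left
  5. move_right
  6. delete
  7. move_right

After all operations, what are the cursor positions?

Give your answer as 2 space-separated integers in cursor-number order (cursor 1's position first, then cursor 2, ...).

Answer: 4 8

Derivation:
After op 1 (insert('u')): buffer="iuhnujpp" (len 8), cursors c1@2 c2@5, authorship .1..2...
After op 2 (insert('b')): buffer="iubhnubjpp" (len 10), cursors c1@3 c2@7, authorship .11..22...
After op 3 (insert('y')): buffer="iubyhnubyjpp" (len 12), cursors c1@4 c2@9, authorship .111..222...
After op 4 (move_left): buffer="iubyhnubyjpp" (len 12), cursors c1@3 c2@8, authorship .111..222...
After op 5 (move_right): buffer="iubyhnubyjpp" (len 12), cursors c1@4 c2@9, authorship .111..222...
After op 6 (delete): buffer="iubhnubjpp" (len 10), cursors c1@3 c2@7, authorship .11..22...
After op 7 (move_right): buffer="iubhnubjpp" (len 10), cursors c1@4 c2@8, authorship .11..22...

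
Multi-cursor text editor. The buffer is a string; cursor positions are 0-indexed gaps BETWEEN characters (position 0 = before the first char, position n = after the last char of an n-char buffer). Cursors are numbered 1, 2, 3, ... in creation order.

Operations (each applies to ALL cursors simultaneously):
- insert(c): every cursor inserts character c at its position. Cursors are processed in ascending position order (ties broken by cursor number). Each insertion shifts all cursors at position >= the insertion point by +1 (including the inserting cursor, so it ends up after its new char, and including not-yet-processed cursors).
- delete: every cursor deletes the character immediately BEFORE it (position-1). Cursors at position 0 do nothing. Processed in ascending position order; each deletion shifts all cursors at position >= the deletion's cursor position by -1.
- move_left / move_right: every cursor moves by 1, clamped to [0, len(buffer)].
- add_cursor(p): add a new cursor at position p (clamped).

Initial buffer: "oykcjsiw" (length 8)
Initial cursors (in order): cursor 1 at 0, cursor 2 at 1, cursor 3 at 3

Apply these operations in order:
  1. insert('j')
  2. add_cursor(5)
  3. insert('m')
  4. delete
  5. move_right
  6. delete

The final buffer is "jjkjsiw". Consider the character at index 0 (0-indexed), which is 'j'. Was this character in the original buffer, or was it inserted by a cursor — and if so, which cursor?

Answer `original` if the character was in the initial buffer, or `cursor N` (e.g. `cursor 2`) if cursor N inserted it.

Answer: cursor 1

Derivation:
After op 1 (insert('j')): buffer="jojykjcjsiw" (len 11), cursors c1@1 c2@3 c3@6, authorship 1.2..3.....
After op 2 (add_cursor(5)): buffer="jojykjcjsiw" (len 11), cursors c1@1 c2@3 c4@5 c3@6, authorship 1.2..3.....
After op 3 (insert('m')): buffer="jmojmykmjmcjsiw" (len 15), cursors c1@2 c2@5 c4@8 c3@10, authorship 11.22..433.....
After op 4 (delete): buffer="jojykjcjsiw" (len 11), cursors c1@1 c2@3 c4@5 c3@6, authorship 1.2..3.....
After op 5 (move_right): buffer="jojykjcjsiw" (len 11), cursors c1@2 c2@4 c4@6 c3@7, authorship 1.2..3.....
After op 6 (delete): buffer="jjkjsiw" (len 7), cursors c1@1 c2@2 c3@3 c4@3, authorship 12.....
Authorship (.=original, N=cursor N): 1 2 . . . . .
Index 0: author = 1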